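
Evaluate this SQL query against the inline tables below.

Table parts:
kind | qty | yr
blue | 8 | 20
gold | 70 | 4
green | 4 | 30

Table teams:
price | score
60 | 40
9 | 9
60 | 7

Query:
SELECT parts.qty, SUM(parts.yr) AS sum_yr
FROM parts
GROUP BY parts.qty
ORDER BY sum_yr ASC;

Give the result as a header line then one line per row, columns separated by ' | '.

== RESULT ==
parts.qty | sum_yr
70 | 4
8 | 20
4 | 30

Derivation:
After GROUP BY (3 rows):
parts.qty | sum_yr
8 | 20
70 | 4
4 | 30
After ORDER BY (3 rows):
parts.qty | sum_yr
70 | 4
8 | 20
4 | 30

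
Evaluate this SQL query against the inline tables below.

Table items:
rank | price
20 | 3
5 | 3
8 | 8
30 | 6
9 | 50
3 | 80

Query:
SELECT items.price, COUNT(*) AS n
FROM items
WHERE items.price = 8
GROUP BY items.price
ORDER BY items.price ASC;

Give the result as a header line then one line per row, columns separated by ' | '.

After WHERE (1 rows):
items.rank | items.price
8 | 8
After GROUP BY (1 rows):
items.price | n
8 | 1
After ORDER BY (1 rows):
items.price | n
8 | 1

== RESULT ==
items.price | n
8 | 1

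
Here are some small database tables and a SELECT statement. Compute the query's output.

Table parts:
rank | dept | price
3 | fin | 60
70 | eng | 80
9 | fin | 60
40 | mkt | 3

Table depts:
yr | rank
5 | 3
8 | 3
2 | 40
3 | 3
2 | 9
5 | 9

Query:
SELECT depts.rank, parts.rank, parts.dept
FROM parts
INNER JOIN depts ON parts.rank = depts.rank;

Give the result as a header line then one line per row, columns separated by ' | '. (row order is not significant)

== RESULT ==
depts.rank | parts.rank | parts.dept
3 | 3 | fin
3 | 3 | fin
3 | 3 | fin
9 | 9 | fin
9 | 9 | fin
40 | 40 | mkt

Derivation:
After JOIN depts (6 rows):
parts.rank | parts.dept | parts.price | depts.yr | depts.rank
3 | fin | 60 | 5 | 3
3 | fin | 60 | 8 | 3
3 | fin | 60 | 3 | 3
9 | fin | 60 | 2 | 9
9 | fin | 60 | 5 | 9
40 | mkt | 3 | 2 | 40
After SELECT (6 rows):
depts.rank | parts.rank | parts.dept
3 | 3 | fin
3 | 3 | fin
3 | 3 | fin
9 | 9 | fin
9 | 9 | fin
40 | 40 | mkt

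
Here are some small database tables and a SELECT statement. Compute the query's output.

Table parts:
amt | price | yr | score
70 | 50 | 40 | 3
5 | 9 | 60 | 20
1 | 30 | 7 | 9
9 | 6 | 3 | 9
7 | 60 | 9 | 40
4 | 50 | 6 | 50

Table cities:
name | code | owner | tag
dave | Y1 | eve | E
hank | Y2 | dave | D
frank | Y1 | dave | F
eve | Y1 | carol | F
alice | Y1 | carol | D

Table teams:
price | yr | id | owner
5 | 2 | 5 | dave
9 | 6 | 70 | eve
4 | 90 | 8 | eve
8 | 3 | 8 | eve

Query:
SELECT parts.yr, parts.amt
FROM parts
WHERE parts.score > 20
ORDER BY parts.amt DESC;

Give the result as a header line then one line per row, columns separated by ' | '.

== RESULT ==
parts.yr | parts.amt
9 | 7
6 | 4

Derivation:
After WHERE (2 rows):
parts.amt | parts.price | parts.yr | parts.score
7 | 60 | 9 | 40
4 | 50 | 6 | 50
After SELECT (2 rows):
parts.yr | parts.amt
9 | 7
6 | 4
After ORDER BY (2 rows):
parts.yr | parts.amt
9 | 7
6 | 4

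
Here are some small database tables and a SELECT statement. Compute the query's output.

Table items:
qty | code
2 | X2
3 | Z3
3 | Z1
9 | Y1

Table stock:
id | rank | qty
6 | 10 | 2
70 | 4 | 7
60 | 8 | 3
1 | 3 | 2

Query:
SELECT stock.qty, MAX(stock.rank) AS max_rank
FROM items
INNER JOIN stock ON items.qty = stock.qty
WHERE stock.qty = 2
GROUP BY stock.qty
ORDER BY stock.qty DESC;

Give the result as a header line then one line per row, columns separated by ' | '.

== RESULT ==
stock.qty | max_rank
2 | 10

Derivation:
After JOIN stock (4 rows):
items.qty | items.code | stock.id | stock.rank | stock.qty
2 | X2 | 6 | 10 | 2
2 | X2 | 1 | 3 | 2
3 | Z3 | 60 | 8 | 3
3 | Z1 | 60 | 8 | 3
After WHERE (2 rows):
items.qty | items.code | stock.id | stock.rank | stock.qty
2 | X2 | 6 | 10 | 2
2 | X2 | 1 | 3 | 2
After GROUP BY (1 rows):
stock.qty | max_rank
2 | 10
After ORDER BY (1 rows):
stock.qty | max_rank
2 | 10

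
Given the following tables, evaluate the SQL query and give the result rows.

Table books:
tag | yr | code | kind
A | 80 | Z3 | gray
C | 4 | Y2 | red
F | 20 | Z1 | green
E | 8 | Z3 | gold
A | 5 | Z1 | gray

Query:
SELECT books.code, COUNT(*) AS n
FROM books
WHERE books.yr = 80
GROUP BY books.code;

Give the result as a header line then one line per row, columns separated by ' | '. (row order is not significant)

== RESULT ==
books.code | n
Z3 | 1

Derivation:
After WHERE (1 rows):
books.tag | books.yr | books.code | books.kind
A | 80 | Z3 | gray
After GROUP BY (1 rows):
books.code | n
Z3 | 1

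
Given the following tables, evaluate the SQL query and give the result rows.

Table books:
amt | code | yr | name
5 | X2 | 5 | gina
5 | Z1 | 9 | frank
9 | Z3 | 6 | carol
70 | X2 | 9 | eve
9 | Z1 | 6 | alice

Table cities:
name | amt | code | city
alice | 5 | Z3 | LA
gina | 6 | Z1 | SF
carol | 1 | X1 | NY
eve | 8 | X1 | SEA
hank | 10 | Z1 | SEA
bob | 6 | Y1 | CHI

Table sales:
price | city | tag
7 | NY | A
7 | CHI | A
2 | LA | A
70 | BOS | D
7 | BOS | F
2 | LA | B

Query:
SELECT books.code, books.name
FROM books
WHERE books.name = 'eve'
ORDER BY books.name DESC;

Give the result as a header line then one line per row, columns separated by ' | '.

== RESULT ==
books.code | books.name
X2 | eve

Derivation:
After WHERE (1 rows):
books.amt | books.code | books.yr | books.name
70 | X2 | 9 | eve
After SELECT (1 rows):
books.code | books.name
X2 | eve
After ORDER BY (1 rows):
books.code | books.name
X2 | eve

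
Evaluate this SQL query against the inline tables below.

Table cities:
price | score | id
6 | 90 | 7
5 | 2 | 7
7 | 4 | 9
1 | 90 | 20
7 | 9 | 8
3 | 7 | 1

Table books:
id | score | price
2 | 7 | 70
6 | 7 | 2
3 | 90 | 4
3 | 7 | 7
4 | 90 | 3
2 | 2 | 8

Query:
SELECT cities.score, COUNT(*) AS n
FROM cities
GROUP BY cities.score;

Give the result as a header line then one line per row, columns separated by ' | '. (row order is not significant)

== RESULT ==
cities.score | n
90 | 2
2 | 1
4 | 1
9 | 1
7 | 1

Derivation:
After GROUP BY (5 rows):
cities.score | n
90 | 2
2 | 1
4 | 1
9 | 1
7 | 1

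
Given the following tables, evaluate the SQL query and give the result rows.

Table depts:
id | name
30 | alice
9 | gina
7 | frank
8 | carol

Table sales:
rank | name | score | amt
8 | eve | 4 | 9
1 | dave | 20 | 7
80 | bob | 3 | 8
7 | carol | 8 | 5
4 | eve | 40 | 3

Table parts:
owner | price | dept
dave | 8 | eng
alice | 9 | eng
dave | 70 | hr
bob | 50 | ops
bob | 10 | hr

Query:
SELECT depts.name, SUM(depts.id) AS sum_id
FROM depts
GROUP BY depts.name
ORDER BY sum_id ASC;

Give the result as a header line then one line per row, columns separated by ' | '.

After GROUP BY (4 rows):
depts.name | sum_id
alice | 30
gina | 9
frank | 7
carol | 8
After ORDER BY (4 rows):
depts.name | sum_id
frank | 7
carol | 8
gina | 9
alice | 30

== RESULT ==
depts.name | sum_id
frank | 7
carol | 8
gina | 9
alice | 30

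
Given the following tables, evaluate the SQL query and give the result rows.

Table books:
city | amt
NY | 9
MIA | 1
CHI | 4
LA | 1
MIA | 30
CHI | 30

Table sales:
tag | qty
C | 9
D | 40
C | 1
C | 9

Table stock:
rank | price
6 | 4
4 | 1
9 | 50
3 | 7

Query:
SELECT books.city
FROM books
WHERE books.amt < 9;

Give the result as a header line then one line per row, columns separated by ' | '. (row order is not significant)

== RESULT ==
books.city
MIA
CHI
LA

Derivation:
After WHERE (3 rows):
books.city | books.amt
MIA | 1
CHI | 4
LA | 1
After SELECT (3 rows):
books.city
MIA
CHI
LA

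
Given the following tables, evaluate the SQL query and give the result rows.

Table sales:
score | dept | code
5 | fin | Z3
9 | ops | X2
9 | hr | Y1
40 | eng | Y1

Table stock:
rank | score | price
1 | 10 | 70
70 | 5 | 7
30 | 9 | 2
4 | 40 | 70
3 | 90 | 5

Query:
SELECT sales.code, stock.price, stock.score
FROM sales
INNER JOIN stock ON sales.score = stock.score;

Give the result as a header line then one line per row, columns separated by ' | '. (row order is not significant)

After JOIN stock (4 rows):
sales.score | sales.dept | sales.code | stock.rank | stock.score | stock.price
5 | fin | Z3 | 70 | 5 | 7
9 | ops | X2 | 30 | 9 | 2
9 | hr | Y1 | 30 | 9 | 2
40 | eng | Y1 | 4 | 40 | 70
After SELECT (4 rows):
sales.code | stock.price | stock.score
Z3 | 7 | 5
X2 | 2 | 9
Y1 | 2 | 9
Y1 | 70 | 40

== RESULT ==
sales.code | stock.price | stock.score
Z3 | 7 | 5
X2 | 2 | 9
Y1 | 2 | 9
Y1 | 70 | 40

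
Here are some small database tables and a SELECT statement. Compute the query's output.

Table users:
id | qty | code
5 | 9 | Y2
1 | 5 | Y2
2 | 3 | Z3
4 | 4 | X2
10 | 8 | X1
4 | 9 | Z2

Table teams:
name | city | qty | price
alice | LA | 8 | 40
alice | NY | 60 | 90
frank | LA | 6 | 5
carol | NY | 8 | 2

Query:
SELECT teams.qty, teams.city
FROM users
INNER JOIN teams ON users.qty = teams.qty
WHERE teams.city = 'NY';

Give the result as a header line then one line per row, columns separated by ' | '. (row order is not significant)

After JOIN teams (2 rows):
users.id | users.qty | users.code | teams.name | teams.city | teams.qty | teams.price
10 | 8 | X1 | alice | LA | 8 | 40
10 | 8 | X1 | carol | NY | 8 | 2
After WHERE (1 rows):
users.id | users.qty | users.code | teams.name | teams.city | teams.qty | teams.price
10 | 8 | X1 | carol | NY | 8 | 2
After SELECT (1 rows):
teams.qty | teams.city
8 | NY

== RESULT ==
teams.qty | teams.city
8 | NY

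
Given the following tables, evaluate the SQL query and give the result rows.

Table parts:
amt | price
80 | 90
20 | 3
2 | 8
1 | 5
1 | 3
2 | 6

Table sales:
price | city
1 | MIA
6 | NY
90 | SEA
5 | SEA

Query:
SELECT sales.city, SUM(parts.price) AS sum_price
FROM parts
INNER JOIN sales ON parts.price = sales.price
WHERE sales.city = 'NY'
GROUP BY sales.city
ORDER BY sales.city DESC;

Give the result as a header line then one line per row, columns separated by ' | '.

== RESULT ==
sales.city | sum_price
NY | 6

Derivation:
After JOIN sales (3 rows):
parts.amt | parts.price | sales.price | sales.city
80 | 90 | 90 | SEA
1 | 5 | 5 | SEA
2 | 6 | 6 | NY
After WHERE (1 rows):
parts.amt | parts.price | sales.price | sales.city
2 | 6 | 6 | NY
After GROUP BY (1 rows):
sales.city | sum_price
NY | 6
After ORDER BY (1 rows):
sales.city | sum_price
NY | 6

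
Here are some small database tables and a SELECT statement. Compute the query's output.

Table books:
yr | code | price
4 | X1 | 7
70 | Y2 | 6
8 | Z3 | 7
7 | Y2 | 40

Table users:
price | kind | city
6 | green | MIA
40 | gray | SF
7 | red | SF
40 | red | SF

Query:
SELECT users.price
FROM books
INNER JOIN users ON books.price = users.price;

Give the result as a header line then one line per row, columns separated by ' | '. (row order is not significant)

== RESULT ==
users.price
7
6
7
40
40

Derivation:
After JOIN users (5 rows):
books.yr | books.code | books.price | users.price | users.kind | users.city
4 | X1 | 7 | 7 | red | SF
70 | Y2 | 6 | 6 | green | MIA
8 | Z3 | 7 | 7 | red | SF
7 | Y2 | 40 | 40 | gray | SF
7 | Y2 | 40 | 40 | red | SF
After SELECT (5 rows):
users.price
7
6
7
40
40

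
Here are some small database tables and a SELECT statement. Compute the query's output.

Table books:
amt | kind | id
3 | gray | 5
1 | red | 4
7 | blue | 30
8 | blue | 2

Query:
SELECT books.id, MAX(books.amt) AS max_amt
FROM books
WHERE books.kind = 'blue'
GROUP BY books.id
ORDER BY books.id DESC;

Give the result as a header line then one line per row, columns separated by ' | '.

== RESULT ==
books.id | max_amt
30 | 7
2 | 8

Derivation:
After WHERE (2 rows):
books.amt | books.kind | books.id
7 | blue | 30
8 | blue | 2
After GROUP BY (2 rows):
books.id | max_amt
30 | 7
2 | 8
After ORDER BY (2 rows):
books.id | max_amt
30 | 7
2 | 8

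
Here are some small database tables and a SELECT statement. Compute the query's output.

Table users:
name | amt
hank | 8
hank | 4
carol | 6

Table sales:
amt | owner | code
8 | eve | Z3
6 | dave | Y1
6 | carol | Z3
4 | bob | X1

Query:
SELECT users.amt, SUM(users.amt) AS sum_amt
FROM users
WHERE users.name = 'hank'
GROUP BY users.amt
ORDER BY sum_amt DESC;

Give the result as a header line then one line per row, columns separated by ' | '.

== RESULT ==
users.amt | sum_amt
8 | 8
4 | 4

Derivation:
After WHERE (2 rows):
users.name | users.amt
hank | 8
hank | 4
After GROUP BY (2 rows):
users.amt | sum_amt
8 | 8
4 | 4
After ORDER BY (2 rows):
users.amt | sum_amt
8 | 8
4 | 4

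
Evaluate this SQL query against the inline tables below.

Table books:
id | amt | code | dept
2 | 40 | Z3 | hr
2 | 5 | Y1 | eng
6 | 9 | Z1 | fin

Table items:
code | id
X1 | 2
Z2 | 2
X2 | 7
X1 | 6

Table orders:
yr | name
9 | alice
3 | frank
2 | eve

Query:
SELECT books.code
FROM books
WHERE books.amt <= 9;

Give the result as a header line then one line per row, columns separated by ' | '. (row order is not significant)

== RESULT ==
books.code
Y1
Z1

Derivation:
After WHERE (2 rows):
books.id | books.amt | books.code | books.dept
2 | 5 | Y1 | eng
6 | 9 | Z1 | fin
After SELECT (2 rows):
books.code
Y1
Z1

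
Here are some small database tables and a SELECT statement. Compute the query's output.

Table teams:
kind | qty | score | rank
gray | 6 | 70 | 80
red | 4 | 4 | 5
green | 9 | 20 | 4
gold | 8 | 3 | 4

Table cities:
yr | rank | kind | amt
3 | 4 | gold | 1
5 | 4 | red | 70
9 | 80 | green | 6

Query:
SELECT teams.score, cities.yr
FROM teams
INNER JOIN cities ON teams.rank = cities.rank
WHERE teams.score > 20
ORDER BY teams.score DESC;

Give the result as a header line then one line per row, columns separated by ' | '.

== RESULT ==
teams.score | cities.yr
70 | 9

Derivation:
After JOIN cities (5 rows):
teams.kind | teams.qty | teams.score | teams.rank | cities.yr | cities.rank | cities.kind | cities.amt
gray | 6 | 70 | 80 | 9 | 80 | green | 6
green | 9 | 20 | 4 | 3 | 4 | gold | 1
green | 9 | 20 | 4 | 5 | 4 | red | 70
gold | 8 | 3 | 4 | 3 | 4 | gold | 1
gold | 8 | 3 | 4 | 5 | 4 | red | 70
After WHERE (1 rows):
teams.kind | teams.qty | teams.score | teams.rank | cities.yr | cities.rank | cities.kind | cities.amt
gray | 6 | 70 | 80 | 9 | 80 | green | 6
After SELECT (1 rows):
teams.score | cities.yr
70 | 9
After ORDER BY (1 rows):
teams.score | cities.yr
70 | 9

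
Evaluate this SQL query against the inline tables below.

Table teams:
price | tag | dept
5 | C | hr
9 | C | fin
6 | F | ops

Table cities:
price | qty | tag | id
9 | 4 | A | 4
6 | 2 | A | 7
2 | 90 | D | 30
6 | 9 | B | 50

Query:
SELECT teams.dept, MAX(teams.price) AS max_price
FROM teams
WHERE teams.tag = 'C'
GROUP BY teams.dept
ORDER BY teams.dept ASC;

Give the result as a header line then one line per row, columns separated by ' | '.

== RESULT ==
teams.dept | max_price
fin | 9
hr | 5

Derivation:
After WHERE (2 rows):
teams.price | teams.tag | teams.dept
5 | C | hr
9 | C | fin
After GROUP BY (2 rows):
teams.dept | max_price
hr | 5
fin | 9
After ORDER BY (2 rows):
teams.dept | max_price
fin | 9
hr | 5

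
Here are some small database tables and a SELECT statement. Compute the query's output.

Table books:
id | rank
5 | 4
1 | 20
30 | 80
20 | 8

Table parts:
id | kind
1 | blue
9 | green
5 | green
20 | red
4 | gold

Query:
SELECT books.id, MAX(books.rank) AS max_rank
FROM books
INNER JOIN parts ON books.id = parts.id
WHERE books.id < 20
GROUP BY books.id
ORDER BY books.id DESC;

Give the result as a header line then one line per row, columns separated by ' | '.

== RESULT ==
books.id | max_rank
5 | 4
1 | 20

Derivation:
After JOIN parts (3 rows):
books.id | books.rank | parts.id | parts.kind
5 | 4 | 5 | green
1 | 20 | 1 | blue
20 | 8 | 20 | red
After WHERE (2 rows):
books.id | books.rank | parts.id | parts.kind
5 | 4 | 5 | green
1 | 20 | 1 | blue
After GROUP BY (2 rows):
books.id | max_rank
5 | 4
1 | 20
After ORDER BY (2 rows):
books.id | max_rank
5 | 4
1 | 20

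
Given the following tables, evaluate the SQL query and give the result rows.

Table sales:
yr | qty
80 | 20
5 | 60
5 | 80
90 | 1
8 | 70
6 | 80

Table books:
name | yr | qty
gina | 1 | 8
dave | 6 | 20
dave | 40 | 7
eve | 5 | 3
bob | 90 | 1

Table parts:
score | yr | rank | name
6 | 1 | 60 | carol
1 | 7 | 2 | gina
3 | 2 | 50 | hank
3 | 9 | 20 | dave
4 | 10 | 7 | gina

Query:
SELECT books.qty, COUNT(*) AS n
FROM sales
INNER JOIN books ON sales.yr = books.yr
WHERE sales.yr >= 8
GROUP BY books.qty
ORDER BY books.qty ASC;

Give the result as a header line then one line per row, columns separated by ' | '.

== RESULT ==
books.qty | n
1 | 1

Derivation:
After JOIN books (4 rows):
sales.yr | sales.qty | books.name | books.yr | books.qty
5 | 60 | eve | 5 | 3
5 | 80 | eve | 5 | 3
90 | 1 | bob | 90 | 1
6 | 80 | dave | 6 | 20
After WHERE (1 rows):
sales.yr | sales.qty | books.name | books.yr | books.qty
90 | 1 | bob | 90 | 1
After GROUP BY (1 rows):
books.qty | n
1 | 1
After ORDER BY (1 rows):
books.qty | n
1 | 1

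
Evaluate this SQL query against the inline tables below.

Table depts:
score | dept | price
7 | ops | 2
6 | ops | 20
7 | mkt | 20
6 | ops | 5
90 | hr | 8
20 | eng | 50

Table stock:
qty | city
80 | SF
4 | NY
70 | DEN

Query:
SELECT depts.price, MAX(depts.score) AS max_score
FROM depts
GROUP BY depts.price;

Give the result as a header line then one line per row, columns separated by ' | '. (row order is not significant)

== RESULT ==
depts.price | max_score
2 | 7
20 | 7
5 | 6
8 | 90
50 | 20

Derivation:
After GROUP BY (5 rows):
depts.price | max_score
2 | 7
20 | 7
5 | 6
8 | 90
50 | 20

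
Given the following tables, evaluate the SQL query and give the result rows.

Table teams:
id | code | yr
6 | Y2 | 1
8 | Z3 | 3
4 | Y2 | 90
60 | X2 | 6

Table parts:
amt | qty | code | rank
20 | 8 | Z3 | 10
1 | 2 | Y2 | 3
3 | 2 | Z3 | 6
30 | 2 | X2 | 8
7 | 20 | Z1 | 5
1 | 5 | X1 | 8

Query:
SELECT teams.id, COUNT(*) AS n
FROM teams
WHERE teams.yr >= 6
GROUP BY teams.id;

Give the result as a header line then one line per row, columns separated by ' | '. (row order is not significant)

== RESULT ==
teams.id | n
4 | 1
60 | 1

Derivation:
After WHERE (2 rows):
teams.id | teams.code | teams.yr
4 | Y2 | 90
60 | X2 | 6
After GROUP BY (2 rows):
teams.id | n
4 | 1
60 | 1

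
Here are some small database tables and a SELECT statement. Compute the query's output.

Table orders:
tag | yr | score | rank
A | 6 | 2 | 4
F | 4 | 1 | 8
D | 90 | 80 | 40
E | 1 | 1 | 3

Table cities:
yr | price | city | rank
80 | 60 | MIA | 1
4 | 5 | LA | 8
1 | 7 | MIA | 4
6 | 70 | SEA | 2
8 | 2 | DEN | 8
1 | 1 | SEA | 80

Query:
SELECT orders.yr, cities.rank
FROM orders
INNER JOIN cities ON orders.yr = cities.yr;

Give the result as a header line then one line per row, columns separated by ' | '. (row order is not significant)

== RESULT ==
orders.yr | cities.rank
6 | 2
4 | 8
1 | 4
1 | 80

Derivation:
After JOIN cities (4 rows):
orders.tag | orders.yr | orders.score | orders.rank | cities.yr | cities.price | cities.city | cities.rank
A | 6 | 2 | 4 | 6 | 70 | SEA | 2
F | 4 | 1 | 8 | 4 | 5 | LA | 8
E | 1 | 1 | 3 | 1 | 7 | MIA | 4
E | 1 | 1 | 3 | 1 | 1 | SEA | 80
After SELECT (4 rows):
orders.yr | cities.rank
6 | 2
4 | 8
1 | 4
1 | 80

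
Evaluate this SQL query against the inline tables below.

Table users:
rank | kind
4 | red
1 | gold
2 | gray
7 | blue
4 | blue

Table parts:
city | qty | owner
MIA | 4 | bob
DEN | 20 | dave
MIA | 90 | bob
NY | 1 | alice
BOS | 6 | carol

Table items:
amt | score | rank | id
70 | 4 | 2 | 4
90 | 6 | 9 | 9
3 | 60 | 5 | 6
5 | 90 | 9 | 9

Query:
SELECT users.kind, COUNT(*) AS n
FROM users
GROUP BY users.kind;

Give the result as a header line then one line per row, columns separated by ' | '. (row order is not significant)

After GROUP BY (4 rows):
users.kind | n
red | 1
gold | 1
gray | 1
blue | 2

== RESULT ==
users.kind | n
red | 1
gold | 1
gray | 1
blue | 2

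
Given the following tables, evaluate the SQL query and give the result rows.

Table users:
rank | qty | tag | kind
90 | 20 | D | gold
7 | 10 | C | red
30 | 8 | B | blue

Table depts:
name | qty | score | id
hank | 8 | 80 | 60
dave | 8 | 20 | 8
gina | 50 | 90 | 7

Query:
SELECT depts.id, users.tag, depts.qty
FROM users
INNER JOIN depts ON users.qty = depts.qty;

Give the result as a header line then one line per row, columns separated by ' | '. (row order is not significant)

== RESULT ==
depts.id | users.tag | depts.qty
60 | B | 8
8 | B | 8

Derivation:
After JOIN depts (2 rows):
users.rank | users.qty | users.tag | users.kind | depts.name | depts.qty | depts.score | depts.id
30 | 8 | B | blue | hank | 8 | 80 | 60
30 | 8 | B | blue | dave | 8 | 20 | 8
After SELECT (2 rows):
depts.id | users.tag | depts.qty
60 | B | 8
8 | B | 8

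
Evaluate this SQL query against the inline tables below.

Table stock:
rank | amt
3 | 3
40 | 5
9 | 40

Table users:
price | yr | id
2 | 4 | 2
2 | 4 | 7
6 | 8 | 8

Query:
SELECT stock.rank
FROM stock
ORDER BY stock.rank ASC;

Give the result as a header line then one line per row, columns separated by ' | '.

== RESULT ==
stock.rank
3
9
40

Derivation:
After SELECT (3 rows):
stock.rank
3
40
9
After ORDER BY (3 rows):
stock.rank
3
9
40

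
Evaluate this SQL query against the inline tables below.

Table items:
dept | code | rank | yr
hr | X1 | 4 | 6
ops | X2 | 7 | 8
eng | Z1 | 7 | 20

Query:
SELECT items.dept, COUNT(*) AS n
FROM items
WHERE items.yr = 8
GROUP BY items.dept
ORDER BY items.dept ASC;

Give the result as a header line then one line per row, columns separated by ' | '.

After WHERE (1 rows):
items.dept | items.code | items.rank | items.yr
ops | X2 | 7 | 8
After GROUP BY (1 rows):
items.dept | n
ops | 1
After ORDER BY (1 rows):
items.dept | n
ops | 1

== RESULT ==
items.dept | n
ops | 1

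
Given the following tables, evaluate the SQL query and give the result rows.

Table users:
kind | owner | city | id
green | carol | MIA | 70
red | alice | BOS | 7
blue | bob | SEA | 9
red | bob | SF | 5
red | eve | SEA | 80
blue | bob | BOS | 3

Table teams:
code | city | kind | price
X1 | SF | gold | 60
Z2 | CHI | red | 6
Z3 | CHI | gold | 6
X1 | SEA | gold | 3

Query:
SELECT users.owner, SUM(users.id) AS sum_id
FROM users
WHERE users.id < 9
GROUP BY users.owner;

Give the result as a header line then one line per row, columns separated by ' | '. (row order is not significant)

After WHERE (3 rows):
users.kind | users.owner | users.city | users.id
red | alice | BOS | 7
red | bob | SF | 5
blue | bob | BOS | 3
After GROUP BY (2 rows):
users.owner | sum_id
alice | 7
bob | 8

== RESULT ==
users.owner | sum_id
alice | 7
bob | 8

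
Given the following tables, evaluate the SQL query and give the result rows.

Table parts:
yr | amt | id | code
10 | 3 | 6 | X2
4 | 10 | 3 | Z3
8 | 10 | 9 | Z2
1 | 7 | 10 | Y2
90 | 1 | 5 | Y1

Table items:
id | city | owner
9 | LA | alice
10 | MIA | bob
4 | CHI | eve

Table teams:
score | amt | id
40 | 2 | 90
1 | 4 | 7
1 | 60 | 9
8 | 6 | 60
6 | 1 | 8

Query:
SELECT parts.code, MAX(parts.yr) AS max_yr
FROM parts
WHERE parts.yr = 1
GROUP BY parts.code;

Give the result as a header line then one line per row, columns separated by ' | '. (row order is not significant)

After WHERE (1 rows):
parts.yr | parts.amt | parts.id | parts.code
1 | 7 | 10 | Y2
After GROUP BY (1 rows):
parts.code | max_yr
Y2 | 1

== RESULT ==
parts.code | max_yr
Y2 | 1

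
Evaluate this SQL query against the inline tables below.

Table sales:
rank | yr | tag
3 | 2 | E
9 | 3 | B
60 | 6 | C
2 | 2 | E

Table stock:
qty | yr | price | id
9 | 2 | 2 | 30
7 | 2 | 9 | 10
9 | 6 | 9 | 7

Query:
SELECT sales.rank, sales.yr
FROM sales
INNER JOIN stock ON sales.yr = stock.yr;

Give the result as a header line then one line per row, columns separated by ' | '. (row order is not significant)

== RESULT ==
sales.rank | sales.yr
3 | 2
3 | 2
60 | 6
2 | 2
2 | 2

Derivation:
After JOIN stock (5 rows):
sales.rank | sales.yr | sales.tag | stock.qty | stock.yr | stock.price | stock.id
3 | 2 | E | 9 | 2 | 2 | 30
3 | 2 | E | 7 | 2 | 9 | 10
60 | 6 | C | 9 | 6 | 9 | 7
2 | 2 | E | 9 | 2 | 2 | 30
2 | 2 | E | 7 | 2 | 9 | 10
After SELECT (5 rows):
sales.rank | sales.yr
3 | 2
3 | 2
60 | 6
2 | 2
2 | 2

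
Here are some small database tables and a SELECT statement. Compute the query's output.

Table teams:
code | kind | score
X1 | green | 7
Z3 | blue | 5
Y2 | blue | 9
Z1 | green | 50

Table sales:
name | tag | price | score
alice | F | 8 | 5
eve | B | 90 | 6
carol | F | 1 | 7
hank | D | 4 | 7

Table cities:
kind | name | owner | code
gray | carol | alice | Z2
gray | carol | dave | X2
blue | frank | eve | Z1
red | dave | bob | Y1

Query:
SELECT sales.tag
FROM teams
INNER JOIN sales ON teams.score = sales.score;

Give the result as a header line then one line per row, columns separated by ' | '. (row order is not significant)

After JOIN sales (3 rows):
teams.code | teams.kind | teams.score | sales.name | sales.tag | sales.price | sales.score
X1 | green | 7 | carol | F | 1 | 7
X1 | green | 7 | hank | D | 4 | 7
Z3 | blue | 5 | alice | F | 8 | 5
After SELECT (3 rows):
sales.tag
F
D
F

== RESULT ==
sales.tag
F
D
F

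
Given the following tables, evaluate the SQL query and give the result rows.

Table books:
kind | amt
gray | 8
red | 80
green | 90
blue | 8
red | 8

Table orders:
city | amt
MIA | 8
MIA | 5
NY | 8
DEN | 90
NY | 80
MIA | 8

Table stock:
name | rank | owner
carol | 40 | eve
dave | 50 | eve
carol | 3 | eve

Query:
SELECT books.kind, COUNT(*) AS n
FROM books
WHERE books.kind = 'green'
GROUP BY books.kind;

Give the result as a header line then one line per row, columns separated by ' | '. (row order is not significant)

== RESULT ==
books.kind | n
green | 1

Derivation:
After WHERE (1 rows):
books.kind | books.amt
green | 90
After GROUP BY (1 rows):
books.kind | n
green | 1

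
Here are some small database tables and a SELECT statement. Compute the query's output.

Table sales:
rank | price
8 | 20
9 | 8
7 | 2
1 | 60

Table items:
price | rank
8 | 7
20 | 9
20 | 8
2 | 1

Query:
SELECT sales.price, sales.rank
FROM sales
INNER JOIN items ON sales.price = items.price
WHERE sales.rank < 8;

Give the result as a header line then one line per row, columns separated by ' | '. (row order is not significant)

== RESULT ==
sales.price | sales.rank
2 | 7

Derivation:
After JOIN items (4 rows):
sales.rank | sales.price | items.price | items.rank
8 | 20 | 20 | 9
8 | 20 | 20 | 8
9 | 8 | 8 | 7
7 | 2 | 2 | 1
After WHERE (1 rows):
sales.rank | sales.price | items.price | items.rank
7 | 2 | 2 | 1
After SELECT (1 rows):
sales.price | sales.rank
2 | 7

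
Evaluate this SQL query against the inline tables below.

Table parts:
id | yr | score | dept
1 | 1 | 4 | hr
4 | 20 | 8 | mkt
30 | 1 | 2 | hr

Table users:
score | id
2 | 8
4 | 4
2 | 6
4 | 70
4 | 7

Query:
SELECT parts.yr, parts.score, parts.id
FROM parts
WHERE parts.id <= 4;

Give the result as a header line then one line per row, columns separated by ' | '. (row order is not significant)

After WHERE (2 rows):
parts.id | parts.yr | parts.score | parts.dept
1 | 1 | 4 | hr
4 | 20 | 8 | mkt
After SELECT (2 rows):
parts.yr | parts.score | parts.id
1 | 4 | 1
20 | 8 | 4

== RESULT ==
parts.yr | parts.score | parts.id
1 | 4 | 1
20 | 8 | 4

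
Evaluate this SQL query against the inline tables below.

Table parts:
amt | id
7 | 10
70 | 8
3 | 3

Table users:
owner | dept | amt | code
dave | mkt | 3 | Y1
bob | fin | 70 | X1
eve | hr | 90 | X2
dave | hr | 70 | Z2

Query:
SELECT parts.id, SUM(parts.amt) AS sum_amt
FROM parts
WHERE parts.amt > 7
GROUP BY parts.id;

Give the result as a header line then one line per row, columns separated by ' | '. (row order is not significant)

== RESULT ==
parts.id | sum_amt
8 | 70

Derivation:
After WHERE (1 rows):
parts.amt | parts.id
70 | 8
After GROUP BY (1 rows):
parts.id | sum_amt
8 | 70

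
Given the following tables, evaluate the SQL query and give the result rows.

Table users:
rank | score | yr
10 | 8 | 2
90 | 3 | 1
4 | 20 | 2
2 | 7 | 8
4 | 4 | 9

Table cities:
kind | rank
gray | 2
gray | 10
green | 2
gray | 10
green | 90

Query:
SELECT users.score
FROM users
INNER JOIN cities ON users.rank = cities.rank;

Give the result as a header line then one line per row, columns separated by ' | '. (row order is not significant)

After JOIN cities (5 rows):
users.rank | users.score | users.yr | cities.kind | cities.rank
10 | 8 | 2 | gray | 10
10 | 8 | 2 | gray | 10
90 | 3 | 1 | green | 90
2 | 7 | 8 | gray | 2
2 | 7 | 8 | green | 2
After SELECT (5 rows):
users.score
8
8
3
7
7

== RESULT ==
users.score
8
8
3
7
7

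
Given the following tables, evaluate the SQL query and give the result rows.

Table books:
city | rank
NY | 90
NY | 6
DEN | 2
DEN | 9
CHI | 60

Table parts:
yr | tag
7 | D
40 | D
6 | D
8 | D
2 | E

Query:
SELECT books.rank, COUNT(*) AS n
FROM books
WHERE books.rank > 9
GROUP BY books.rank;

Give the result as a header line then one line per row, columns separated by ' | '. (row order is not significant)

== RESULT ==
books.rank | n
90 | 1
60 | 1

Derivation:
After WHERE (2 rows):
books.city | books.rank
NY | 90
CHI | 60
After GROUP BY (2 rows):
books.rank | n
90 | 1
60 | 1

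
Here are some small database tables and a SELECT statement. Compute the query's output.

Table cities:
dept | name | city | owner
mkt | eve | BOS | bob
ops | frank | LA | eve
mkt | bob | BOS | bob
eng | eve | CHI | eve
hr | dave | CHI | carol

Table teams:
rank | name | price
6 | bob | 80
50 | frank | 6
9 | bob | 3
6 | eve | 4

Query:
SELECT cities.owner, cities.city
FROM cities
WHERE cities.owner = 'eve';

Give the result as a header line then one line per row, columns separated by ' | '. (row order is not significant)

After WHERE (2 rows):
cities.dept | cities.name | cities.city | cities.owner
ops | frank | LA | eve
eng | eve | CHI | eve
After SELECT (2 rows):
cities.owner | cities.city
eve | LA
eve | CHI

== RESULT ==
cities.owner | cities.city
eve | LA
eve | CHI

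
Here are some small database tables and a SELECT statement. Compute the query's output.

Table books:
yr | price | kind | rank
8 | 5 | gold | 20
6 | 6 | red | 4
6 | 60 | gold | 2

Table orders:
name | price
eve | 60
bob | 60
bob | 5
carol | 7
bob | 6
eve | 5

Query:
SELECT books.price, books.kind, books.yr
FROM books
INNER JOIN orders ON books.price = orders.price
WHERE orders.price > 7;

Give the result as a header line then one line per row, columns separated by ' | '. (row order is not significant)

After JOIN orders (5 rows):
books.yr | books.price | books.kind | books.rank | orders.name | orders.price
8 | 5 | gold | 20 | bob | 5
8 | 5 | gold | 20 | eve | 5
6 | 6 | red | 4 | bob | 6
6 | 60 | gold | 2 | eve | 60
6 | 60 | gold | 2 | bob | 60
After WHERE (2 rows):
books.yr | books.price | books.kind | books.rank | orders.name | orders.price
6 | 60 | gold | 2 | eve | 60
6 | 60 | gold | 2 | bob | 60
After SELECT (2 rows):
books.price | books.kind | books.yr
60 | gold | 6
60 | gold | 6

== RESULT ==
books.price | books.kind | books.yr
60 | gold | 6
60 | gold | 6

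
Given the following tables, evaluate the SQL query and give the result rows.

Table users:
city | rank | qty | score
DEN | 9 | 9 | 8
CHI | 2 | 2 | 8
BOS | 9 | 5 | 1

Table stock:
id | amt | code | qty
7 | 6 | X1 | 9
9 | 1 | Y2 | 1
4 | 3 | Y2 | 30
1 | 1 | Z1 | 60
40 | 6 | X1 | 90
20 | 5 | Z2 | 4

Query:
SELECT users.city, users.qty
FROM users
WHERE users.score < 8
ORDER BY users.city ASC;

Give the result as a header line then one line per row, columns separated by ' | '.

After WHERE (1 rows):
users.city | users.rank | users.qty | users.score
BOS | 9 | 5 | 1
After SELECT (1 rows):
users.city | users.qty
BOS | 5
After ORDER BY (1 rows):
users.city | users.qty
BOS | 5

== RESULT ==
users.city | users.qty
BOS | 5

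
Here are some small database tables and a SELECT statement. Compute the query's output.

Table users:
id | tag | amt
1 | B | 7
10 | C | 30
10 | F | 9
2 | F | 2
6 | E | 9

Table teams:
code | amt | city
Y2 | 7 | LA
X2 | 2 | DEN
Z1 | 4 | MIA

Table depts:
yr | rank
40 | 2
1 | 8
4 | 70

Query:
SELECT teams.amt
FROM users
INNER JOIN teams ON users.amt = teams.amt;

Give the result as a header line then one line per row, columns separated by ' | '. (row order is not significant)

== RESULT ==
teams.amt
7
2

Derivation:
After JOIN teams (2 rows):
users.id | users.tag | users.amt | teams.code | teams.amt | teams.city
1 | B | 7 | Y2 | 7 | LA
2 | F | 2 | X2 | 2 | DEN
After SELECT (2 rows):
teams.amt
7
2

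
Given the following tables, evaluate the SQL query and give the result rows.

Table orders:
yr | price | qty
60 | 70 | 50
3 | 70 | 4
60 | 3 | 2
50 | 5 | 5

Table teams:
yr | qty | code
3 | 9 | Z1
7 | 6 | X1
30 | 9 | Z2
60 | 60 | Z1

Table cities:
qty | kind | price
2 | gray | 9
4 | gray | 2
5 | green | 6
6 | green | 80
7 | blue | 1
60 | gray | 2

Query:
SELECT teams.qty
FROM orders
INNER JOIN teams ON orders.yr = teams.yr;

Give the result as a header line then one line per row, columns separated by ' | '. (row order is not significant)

== RESULT ==
teams.qty
60
9
60

Derivation:
After JOIN teams (3 rows):
orders.yr | orders.price | orders.qty | teams.yr | teams.qty | teams.code
60 | 70 | 50 | 60 | 60 | Z1
3 | 70 | 4 | 3 | 9 | Z1
60 | 3 | 2 | 60 | 60 | Z1
After SELECT (3 rows):
teams.qty
60
9
60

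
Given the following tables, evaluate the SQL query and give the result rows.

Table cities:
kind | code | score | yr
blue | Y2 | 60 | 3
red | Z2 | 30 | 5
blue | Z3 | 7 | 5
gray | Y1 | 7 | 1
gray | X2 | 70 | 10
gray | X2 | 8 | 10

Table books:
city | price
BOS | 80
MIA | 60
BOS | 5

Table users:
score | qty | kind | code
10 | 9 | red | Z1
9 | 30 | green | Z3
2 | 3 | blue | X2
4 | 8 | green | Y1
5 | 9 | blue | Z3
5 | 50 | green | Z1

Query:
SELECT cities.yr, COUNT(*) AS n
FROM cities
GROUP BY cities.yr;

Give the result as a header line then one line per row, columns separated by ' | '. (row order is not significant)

After GROUP BY (4 rows):
cities.yr | n
3 | 1
5 | 2
1 | 1
10 | 2

== RESULT ==
cities.yr | n
3 | 1
5 | 2
1 | 1
10 | 2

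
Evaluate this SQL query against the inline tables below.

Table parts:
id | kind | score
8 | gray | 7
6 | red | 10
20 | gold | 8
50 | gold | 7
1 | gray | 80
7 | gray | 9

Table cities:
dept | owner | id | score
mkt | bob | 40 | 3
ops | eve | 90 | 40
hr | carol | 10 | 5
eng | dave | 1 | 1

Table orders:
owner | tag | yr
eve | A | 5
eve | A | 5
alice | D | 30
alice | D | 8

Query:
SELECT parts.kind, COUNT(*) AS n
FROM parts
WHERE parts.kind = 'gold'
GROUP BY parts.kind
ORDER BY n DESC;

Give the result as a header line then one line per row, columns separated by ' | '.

After WHERE (2 rows):
parts.id | parts.kind | parts.score
20 | gold | 8
50 | gold | 7
After GROUP BY (1 rows):
parts.kind | n
gold | 2
After ORDER BY (1 rows):
parts.kind | n
gold | 2

== RESULT ==
parts.kind | n
gold | 2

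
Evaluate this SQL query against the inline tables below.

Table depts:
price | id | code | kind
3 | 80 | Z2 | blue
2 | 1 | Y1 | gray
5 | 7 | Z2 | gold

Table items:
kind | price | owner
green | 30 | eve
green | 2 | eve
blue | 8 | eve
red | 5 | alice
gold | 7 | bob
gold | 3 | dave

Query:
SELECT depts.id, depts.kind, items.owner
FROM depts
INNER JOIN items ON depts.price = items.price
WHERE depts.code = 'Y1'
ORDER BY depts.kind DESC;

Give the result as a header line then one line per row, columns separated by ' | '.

After JOIN items (3 rows):
depts.price | depts.id | depts.code | depts.kind | items.kind | items.price | items.owner
3 | 80 | Z2 | blue | gold | 3 | dave
2 | 1 | Y1 | gray | green | 2 | eve
5 | 7 | Z2 | gold | red | 5 | alice
After WHERE (1 rows):
depts.price | depts.id | depts.code | depts.kind | items.kind | items.price | items.owner
2 | 1 | Y1 | gray | green | 2 | eve
After SELECT (1 rows):
depts.id | depts.kind | items.owner
1 | gray | eve
After ORDER BY (1 rows):
depts.id | depts.kind | items.owner
1 | gray | eve

== RESULT ==
depts.id | depts.kind | items.owner
1 | gray | eve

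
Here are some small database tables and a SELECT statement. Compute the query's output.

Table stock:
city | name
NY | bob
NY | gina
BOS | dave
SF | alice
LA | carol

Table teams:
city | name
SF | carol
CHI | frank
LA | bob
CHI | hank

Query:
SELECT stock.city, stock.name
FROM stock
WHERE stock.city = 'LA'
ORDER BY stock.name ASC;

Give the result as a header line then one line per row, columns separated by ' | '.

After WHERE (1 rows):
stock.city | stock.name
LA | carol
After SELECT (1 rows):
stock.city | stock.name
LA | carol
After ORDER BY (1 rows):
stock.city | stock.name
LA | carol

== RESULT ==
stock.city | stock.name
LA | carol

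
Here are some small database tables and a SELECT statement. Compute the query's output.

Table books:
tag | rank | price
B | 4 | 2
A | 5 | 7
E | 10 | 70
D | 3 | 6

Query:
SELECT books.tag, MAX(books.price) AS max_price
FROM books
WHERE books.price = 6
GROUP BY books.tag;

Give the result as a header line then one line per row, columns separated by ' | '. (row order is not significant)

== RESULT ==
books.tag | max_price
D | 6

Derivation:
After WHERE (1 rows):
books.tag | books.rank | books.price
D | 3 | 6
After GROUP BY (1 rows):
books.tag | max_price
D | 6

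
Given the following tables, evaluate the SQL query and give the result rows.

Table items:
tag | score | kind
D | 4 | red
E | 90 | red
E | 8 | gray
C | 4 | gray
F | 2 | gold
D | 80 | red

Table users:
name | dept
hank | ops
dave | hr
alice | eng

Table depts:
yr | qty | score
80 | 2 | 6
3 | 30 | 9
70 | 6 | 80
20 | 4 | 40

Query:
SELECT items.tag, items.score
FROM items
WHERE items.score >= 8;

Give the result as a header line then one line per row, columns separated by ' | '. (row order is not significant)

== RESULT ==
items.tag | items.score
E | 90
E | 8
D | 80

Derivation:
After WHERE (3 rows):
items.tag | items.score | items.kind
E | 90 | red
E | 8 | gray
D | 80 | red
After SELECT (3 rows):
items.tag | items.score
E | 90
E | 8
D | 80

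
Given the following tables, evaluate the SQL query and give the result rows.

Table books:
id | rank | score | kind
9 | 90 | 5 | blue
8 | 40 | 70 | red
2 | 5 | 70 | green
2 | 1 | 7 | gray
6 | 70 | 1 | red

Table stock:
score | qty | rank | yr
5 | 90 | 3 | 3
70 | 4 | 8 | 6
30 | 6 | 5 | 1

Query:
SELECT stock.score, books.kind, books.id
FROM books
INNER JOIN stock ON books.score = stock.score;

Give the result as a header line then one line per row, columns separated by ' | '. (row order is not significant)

After JOIN stock (3 rows):
books.id | books.rank | books.score | books.kind | stock.score | stock.qty | stock.rank | stock.yr
9 | 90 | 5 | blue | 5 | 90 | 3 | 3
8 | 40 | 70 | red | 70 | 4 | 8 | 6
2 | 5 | 70 | green | 70 | 4 | 8 | 6
After SELECT (3 rows):
stock.score | books.kind | books.id
5 | blue | 9
70 | red | 8
70 | green | 2

== RESULT ==
stock.score | books.kind | books.id
5 | blue | 9
70 | red | 8
70 | green | 2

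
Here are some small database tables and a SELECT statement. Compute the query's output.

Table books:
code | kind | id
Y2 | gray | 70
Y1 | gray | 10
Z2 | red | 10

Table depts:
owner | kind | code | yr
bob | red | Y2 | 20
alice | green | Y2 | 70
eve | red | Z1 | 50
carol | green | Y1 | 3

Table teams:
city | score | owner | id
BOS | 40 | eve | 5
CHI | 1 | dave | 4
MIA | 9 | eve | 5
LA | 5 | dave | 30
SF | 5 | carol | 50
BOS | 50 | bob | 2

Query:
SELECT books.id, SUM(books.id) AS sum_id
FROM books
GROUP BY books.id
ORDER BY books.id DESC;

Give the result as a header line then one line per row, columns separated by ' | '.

== RESULT ==
books.id | sum_id
70 | 70
10 | 20

Derivation:
After GROUP BY (2 rows):
books.id | sum_id
70 | 70
10 | 20
After ORDER BY (2 rows):
books.id | sum_id
70 | 70
10 | 20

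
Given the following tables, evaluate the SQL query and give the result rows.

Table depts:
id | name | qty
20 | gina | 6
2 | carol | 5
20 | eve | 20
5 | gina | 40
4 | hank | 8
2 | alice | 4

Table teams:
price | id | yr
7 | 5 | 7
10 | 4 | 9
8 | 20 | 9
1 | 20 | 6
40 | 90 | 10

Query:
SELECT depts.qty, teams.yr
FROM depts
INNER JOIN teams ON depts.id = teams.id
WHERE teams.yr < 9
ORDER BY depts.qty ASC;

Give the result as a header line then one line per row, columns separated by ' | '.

== RESULT ==
depts.qty | teams.yr
6 | 6
20 | 6
40 | 7

Derivation:
After JOIN teams (6 rows):
depts.id | depts.name | depts.qty | teams.price | teams.id | teams.yr
20 | gina | 6 | 8 | 20 | 9
20 | gina | 6 | 1 | 20 | 6
20 | eve | 20 | 8 | 20 | 9
20 | eve | 20 | 1 | 20 | 6
5 | gina | 40 | 7 | 5 | 7
4 | hank | 8 | 10 | 4 | 9
After WHERE (3 rows):
depts.id | depts.name | depts.qty | teams.price | teams.id | teams.yr
20 | gina | 6 | 1 | 20 | 6
20 | eve | 20 | 1 | 20 | 6
5 | gina | 40 | 7 | 5 | 7
After SELECT (3 rows):
depts.qty | teams.yr
6 | 6
20 | 6
40 | 7
After ORDER BY (3 rows):
depts.qty | teams.yr
6 | 6
20 | 6
40 | 7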